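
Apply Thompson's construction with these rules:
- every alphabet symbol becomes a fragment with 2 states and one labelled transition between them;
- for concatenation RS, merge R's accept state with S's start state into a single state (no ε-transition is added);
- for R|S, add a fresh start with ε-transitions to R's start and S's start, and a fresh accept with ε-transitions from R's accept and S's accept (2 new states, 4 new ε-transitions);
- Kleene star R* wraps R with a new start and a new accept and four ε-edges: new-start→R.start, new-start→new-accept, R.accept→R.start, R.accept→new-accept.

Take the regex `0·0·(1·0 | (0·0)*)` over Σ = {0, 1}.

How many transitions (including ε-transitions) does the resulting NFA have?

Per subexpression:
Each of the 6 symbol leaves contributes 1 transition (1 symbol, 0 ε).
  1·0 = 2 transitions (2 symbol, 0 ε)
  0·0 = 2 transitions (2 symbol, 0 ε)
  (0·0)* = 6 transitions (2 symbol, 4 ε)
  1·0 | (0·0)* = 12 transitions (4 symbol, 8 ε)
  0·0·(1·0 | (0·0)*) = 14 transitions (6 symbol, 8 ε)

14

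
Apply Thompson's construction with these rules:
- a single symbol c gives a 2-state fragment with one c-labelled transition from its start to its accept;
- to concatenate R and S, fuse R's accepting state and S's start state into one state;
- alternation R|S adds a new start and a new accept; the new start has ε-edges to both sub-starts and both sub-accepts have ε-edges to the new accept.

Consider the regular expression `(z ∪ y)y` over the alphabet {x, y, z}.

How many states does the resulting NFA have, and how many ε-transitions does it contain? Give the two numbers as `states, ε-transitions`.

Per subexpression:
Each of the 3 symbol leaves contributes 2 states and 0 ε-transitions.
  z ∪ y — 6 states, 4 ε-transitions
  (z ∪ y)y — 7 states, 4 ε-transitions

7, 4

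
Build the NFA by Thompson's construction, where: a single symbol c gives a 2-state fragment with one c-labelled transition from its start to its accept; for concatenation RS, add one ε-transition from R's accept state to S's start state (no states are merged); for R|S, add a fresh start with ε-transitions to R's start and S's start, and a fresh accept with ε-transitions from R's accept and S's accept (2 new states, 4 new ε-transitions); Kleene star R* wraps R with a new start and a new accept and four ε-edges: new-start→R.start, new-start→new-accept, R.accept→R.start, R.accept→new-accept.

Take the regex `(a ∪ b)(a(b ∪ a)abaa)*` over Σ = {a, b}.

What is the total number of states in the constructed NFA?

Recursing over subexpressions:
Each of the 9 symbol leaves contributes a 2-state fragment.
  a ∪ b → 6 states
  b ∪ a → 6 states
  a(b ∪ a)abaa → 16 states
  (a(b ∪ a)abaa)* → 18 states
  (a ∪ b)(a(b ∪ a)abaa)* → 24 states

24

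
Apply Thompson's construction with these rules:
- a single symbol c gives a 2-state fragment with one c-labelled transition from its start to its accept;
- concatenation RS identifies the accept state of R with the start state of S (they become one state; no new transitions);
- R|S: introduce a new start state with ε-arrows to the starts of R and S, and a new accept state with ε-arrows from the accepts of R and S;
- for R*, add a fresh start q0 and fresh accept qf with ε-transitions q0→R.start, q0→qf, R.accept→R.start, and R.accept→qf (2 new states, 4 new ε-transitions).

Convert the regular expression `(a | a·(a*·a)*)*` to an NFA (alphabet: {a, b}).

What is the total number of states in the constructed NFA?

14

Recursing over subexpressions:
Each of the 4 symbol leaves contributes a 2-state fragment.
  a* → 4 states
  a*·a → 5 states
  (a*·a)* → 7 states
  a·(a*·a)* → 8 states
  a | a·(a*·a)* → 12 states
  (a | a·(a*·a)*)* → 14 states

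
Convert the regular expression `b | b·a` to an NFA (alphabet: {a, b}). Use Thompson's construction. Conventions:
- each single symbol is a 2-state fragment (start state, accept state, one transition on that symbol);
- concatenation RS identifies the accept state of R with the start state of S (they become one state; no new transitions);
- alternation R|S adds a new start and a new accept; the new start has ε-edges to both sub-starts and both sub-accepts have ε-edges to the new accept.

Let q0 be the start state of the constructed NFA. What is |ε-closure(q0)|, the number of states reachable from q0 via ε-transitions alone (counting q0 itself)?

3

Let C(F) = |ε-closure(F.start)| within fragment F, and note whether F accepts ε. Symbol fragments have C = 1 and do not accept ε. Then:
  b·a → same as the first factor's closure: |ε-closure| = 1
  b | b·a → |ε-closure| = 1 + 1 + 1 = 3 (the new accept is not ε-reachable since no branch accepts ε)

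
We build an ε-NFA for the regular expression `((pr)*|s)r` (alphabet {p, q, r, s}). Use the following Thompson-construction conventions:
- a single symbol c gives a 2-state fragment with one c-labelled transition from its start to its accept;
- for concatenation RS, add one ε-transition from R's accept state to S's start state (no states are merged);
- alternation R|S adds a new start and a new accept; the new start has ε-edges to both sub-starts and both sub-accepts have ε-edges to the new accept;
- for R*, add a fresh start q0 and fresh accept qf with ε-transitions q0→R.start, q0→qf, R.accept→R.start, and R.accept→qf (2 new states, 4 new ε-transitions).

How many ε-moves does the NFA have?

Recursing over subexpressions:
Each of the 4 symbol leaves contributes 0 ε-transitions.
  pr → 1 ε-transition
  (pr)* → 5 ε-transitions
  (pr)*|s → 9 ε-transitions
  ((pr)*|s)r → 10 ε-transitions

10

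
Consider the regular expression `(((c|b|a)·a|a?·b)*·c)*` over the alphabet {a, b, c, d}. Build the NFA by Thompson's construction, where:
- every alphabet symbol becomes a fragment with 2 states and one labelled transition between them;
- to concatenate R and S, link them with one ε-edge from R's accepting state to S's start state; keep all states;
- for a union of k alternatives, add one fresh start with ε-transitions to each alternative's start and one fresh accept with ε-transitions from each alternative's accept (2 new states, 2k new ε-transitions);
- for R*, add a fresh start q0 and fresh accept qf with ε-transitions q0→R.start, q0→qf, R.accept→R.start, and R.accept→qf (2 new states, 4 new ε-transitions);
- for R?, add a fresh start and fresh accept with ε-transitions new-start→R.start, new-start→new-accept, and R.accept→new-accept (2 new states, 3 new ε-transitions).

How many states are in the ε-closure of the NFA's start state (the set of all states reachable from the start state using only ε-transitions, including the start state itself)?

14

Let C(F) = |ε-closure(F.start)| within fragment F, and note whether F accepts ε. Symbol fragments have C = 1 and do not accept ε. Then:
  c|b|a — new start ε-reaches every alternative's start; none of them accept ε, so the new accept is not reached: C = 1 + 1 + 1 + 1 = 4
  (c|b|a)·a — same as the first factor's closure: C = 4
  a? — C = 1 (new start) + 1 (body) + 1 (new accept, via ε) = 3
  a?·b — C = 3 + 1 = 4 (closure spills across the concat boundary because the left factor accepts ε)
  (c|b|a)·a|a?·b — new start ε-reaches every alternative's start; none of them accept ε, so the new accept is not reached: C = 1 + 4 + 4 = 9
  ((c|b|a)·a|a?·b)* — C = 1 (new start) + 9 (body) + 1 (new accept) = 11
  ((c|b|a)·a|a?·b)*·c — the left operand accepts ε, so the closure extends into the next operand (via the concat ε-link); C = 11 + 1 = 12
  (((c|b|a)·a|a?·b)*·c)* — the star's fresh start ε-reaches both the body's start and the fresh accept: C = 2 + 12 = 14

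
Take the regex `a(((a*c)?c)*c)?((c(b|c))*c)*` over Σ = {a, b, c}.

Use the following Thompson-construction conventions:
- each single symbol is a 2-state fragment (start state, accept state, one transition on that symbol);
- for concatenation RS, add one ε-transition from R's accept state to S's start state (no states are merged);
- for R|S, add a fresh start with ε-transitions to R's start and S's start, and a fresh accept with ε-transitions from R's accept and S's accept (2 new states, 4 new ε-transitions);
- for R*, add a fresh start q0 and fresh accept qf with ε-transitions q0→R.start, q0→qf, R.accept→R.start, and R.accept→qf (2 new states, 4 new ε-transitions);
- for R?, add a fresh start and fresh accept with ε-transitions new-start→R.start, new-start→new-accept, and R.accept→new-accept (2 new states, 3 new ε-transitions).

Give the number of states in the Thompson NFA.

32

Bottom-up over the parse tree:
Each of the 9 symbol leaves contributes a 2-state fragment.
  a* → 4 states
  a*c → 6 states
  (a*c)? → 8 states
  (a*c)?c → 10 states
  ((a*c)?c)* → 12 states
  ((a*c)?c)*c → 14 states
  (((a*c)?c)*c)? → 16 states
  b|c → 6 states
  c(b|c) → 8 states
  (c(b|c))* → 10 states
  (c(b|c))*c → 12 states
  ((c(b|c))*c)* → 14 states
  a(((a*c)?c)*c)?((c(b|c))*c)* → 32 states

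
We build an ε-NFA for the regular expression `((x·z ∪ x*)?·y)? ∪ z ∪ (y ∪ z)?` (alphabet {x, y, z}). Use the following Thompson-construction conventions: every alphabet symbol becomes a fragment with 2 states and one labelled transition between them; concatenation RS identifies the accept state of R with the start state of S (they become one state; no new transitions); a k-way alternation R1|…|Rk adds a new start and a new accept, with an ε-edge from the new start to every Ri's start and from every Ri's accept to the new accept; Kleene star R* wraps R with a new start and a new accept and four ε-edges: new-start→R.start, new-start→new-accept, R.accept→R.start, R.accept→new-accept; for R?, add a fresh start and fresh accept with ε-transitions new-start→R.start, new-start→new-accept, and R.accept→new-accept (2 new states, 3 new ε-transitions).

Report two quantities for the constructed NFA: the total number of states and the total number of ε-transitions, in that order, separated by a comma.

26, 27

Bottom-up over the parse tree:
Each of the 7 symbol leaves contributes 2 states and 0 ε-transitions.
  x·z = 3 states, 0 ε-transitions
  x* = 4 states, 4 ε-transitions
  x·z ∪ x* = 9 states, 8 ε-transitions
  (x·z ∪ x*)? = 11 states, 11 ε-transitions
  (x·z ∪ x*)?·y = 12 states, 11 ε-transitions
  ((x·z ∪ x*)?·y)? = 14 states, 14 ε-transitions
  y ∪ z = 6 states, 4 ε-transitions
  (y ∪ z)? = 8 states, 7 ε-transitions
  ((x·z ∪ x*)?·y)? ∪ z ∪ (y ∪ z)? = 26 states, 27 ε-transitions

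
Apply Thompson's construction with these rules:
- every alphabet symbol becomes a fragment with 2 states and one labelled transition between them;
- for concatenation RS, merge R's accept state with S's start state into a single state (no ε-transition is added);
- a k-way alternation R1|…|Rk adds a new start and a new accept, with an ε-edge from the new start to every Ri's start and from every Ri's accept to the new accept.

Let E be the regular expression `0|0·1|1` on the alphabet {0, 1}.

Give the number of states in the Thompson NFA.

9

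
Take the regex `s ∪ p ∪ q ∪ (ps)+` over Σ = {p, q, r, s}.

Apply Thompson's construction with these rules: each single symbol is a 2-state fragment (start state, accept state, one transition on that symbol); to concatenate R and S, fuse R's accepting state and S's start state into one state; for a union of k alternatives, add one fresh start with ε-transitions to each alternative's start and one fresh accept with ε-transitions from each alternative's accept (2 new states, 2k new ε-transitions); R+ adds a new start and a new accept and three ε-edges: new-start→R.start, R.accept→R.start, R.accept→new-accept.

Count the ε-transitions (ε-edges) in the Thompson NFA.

11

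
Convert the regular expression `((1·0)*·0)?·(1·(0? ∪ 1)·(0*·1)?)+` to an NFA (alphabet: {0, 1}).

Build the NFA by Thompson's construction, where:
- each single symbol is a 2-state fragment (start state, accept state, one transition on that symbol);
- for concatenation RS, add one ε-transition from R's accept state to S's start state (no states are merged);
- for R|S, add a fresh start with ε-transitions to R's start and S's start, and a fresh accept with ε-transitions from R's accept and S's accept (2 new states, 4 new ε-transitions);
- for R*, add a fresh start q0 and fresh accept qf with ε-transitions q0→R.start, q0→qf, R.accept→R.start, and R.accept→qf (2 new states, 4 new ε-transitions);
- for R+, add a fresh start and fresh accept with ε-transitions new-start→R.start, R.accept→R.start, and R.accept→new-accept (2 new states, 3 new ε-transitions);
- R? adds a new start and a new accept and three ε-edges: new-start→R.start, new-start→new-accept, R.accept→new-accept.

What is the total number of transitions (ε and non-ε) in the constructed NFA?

38

Bottom-up over the parse tree:
Each of the 8 symbol leaves contributes 1 transition (1 symbol, 0 ε).
  1·0 → 3 transitions (2 symbol, 1 ε)
  (1·0)* → 7 transitions (2 symbol, 5 ε)
  (1·0)*·0 → 9 transitions (3 symbol, 6 ε)
  ((1·0)*·0)? → 12 transitions (3 symbol, 9 ε)
  0? → 4 transitions (1 symbol, 3 ε)
  0? ∪ 1 → 9 transitions (2 symbol, 7 ε)
  0* → 5 transitions (1 symbol, 4 ε)
  0*·1 → 7 transitions (2 symbol, 5 ε)
  (0*·1)? → 10 transitions (2 symbol, 8 ε)
  1·(0? ∪ 1)·(0*·1)? → 22 transitions (5 symbol, 17 ε)
  (1·(0? ∪ 1)·(0*·1)?)+ → 25 transitions (5 symbol, 20 ε)
  ((1·0)*·0)?·(1·(0? ∪ 1)·(0*·1)?)+ → 38 transitions (8 symbol, 30 ε)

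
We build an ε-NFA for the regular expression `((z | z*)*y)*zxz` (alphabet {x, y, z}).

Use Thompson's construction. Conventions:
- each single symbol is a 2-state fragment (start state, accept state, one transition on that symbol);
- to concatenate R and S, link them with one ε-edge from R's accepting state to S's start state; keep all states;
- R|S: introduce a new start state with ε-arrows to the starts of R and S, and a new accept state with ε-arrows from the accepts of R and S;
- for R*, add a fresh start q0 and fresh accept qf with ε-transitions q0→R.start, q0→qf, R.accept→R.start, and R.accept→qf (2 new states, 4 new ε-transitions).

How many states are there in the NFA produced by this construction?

20

Bottom-up over the parse tree:
Each of the 6 symbol leaves contributes a 2-state fragment.
  z* : 4 states
  z | z* : 8 states
  (z | z*)* : 10 states
  (z | z*)*y : 12 states
  ((z | z*)*y)* : 14 states
  ((z | z*)*y)*zxz : 20 states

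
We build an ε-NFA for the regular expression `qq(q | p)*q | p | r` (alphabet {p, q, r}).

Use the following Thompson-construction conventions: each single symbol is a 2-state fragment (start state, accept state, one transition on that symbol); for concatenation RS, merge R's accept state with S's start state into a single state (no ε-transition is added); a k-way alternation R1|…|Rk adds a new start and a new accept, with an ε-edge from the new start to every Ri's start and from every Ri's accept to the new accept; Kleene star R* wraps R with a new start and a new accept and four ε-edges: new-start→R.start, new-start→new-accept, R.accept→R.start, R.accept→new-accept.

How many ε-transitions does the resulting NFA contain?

14

By structural recursion:
Each of the 7 symbol leaves contributes 0 ε-transitions.
  q | p — 4 ε-transitions
  (q | p)* — 8 ε-transitions
  qq(q | p)*q — 8 ε-transitions
  qq(q | p)*q | p | r — 14 ε-transitions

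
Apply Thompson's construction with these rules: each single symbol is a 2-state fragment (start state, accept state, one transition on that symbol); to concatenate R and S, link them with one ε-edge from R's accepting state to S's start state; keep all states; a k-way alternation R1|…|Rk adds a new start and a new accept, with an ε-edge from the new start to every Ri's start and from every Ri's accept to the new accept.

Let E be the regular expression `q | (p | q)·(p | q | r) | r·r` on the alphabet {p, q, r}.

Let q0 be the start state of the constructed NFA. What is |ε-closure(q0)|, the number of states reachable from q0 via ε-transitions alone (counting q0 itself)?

6

Work bottom-up. For each fragment F, track |ε-closure(F.start)| and whether F's accept lies in that closure (i.e. whether F accepts ε). A single-symbol fragment has closure size 1 and does not accept ε.
  p | q → |ε-closure| = 1 + 1 + 1 = 3 (the new accept is not ε-reachable since no branch accepts ε)
  p | q | r → |ε-closure| = 1 + 1 + 1 + 1 = 4 (the new accept is not ε-reachable since no branch accepts ε)
  (p | q)·(p | q | r) → |ε-closure| equals the left operand's closure size = 3 (its accept is not ε-reachable, so the closure stops there)
  r·r → same as the first factor's closure: |ε-closure| = 1
  q | (p | q)·(p | q | r) | r·r → new start ε-reaches every alternative's start; none of them accept ε, so the new accept is not reached: |ε-closure| = 1 + 1 + 3 + 1 = 6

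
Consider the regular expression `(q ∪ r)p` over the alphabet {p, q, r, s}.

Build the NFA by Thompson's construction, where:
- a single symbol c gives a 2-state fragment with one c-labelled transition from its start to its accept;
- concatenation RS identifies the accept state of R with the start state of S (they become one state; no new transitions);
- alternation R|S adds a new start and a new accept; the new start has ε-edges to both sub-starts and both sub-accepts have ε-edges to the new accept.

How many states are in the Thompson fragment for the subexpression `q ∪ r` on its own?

6

Fragment for `q ∪ r`:
Each of the 2 symbol leaves contributes a 2-state fragment.
  q ∪ r = 6 states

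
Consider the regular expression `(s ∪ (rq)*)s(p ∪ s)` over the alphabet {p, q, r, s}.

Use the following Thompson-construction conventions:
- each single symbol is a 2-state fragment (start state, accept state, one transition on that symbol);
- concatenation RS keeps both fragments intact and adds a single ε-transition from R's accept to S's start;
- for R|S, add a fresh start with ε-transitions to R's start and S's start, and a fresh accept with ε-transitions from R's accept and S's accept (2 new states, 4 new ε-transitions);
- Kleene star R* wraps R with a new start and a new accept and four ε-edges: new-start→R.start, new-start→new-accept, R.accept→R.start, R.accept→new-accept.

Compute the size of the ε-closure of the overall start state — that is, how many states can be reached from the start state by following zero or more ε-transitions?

7

Let C(F) = |ε-closure(F.start)| within fragment F, and note whether F accepts ε. Symbol fragments have C = 1 and do not accept ε. Then:
  rq → same as the first factor's closure: |closure| = 1
  (rq)* → new start has ε-edges to the inner start and to the new accept, so |closure| = 2 + 1 = 3
  s ∪ (rq)* → |closure| = 1 (new start) + (1 + 3) + 1 (new accept, since some branch ε-reaches its own accept) = 6
  p ∪ s → |closure| = 1 + 1 + 1 = 3 (the new accept is not ε-reachable since no branch accepts ε)
  (s ∪ (rq)*)s(p ∪ s) → the left operand accepts ε, so the closure extends into the next operand (via the concat ε-link); |closure| = 6 + 1 = 7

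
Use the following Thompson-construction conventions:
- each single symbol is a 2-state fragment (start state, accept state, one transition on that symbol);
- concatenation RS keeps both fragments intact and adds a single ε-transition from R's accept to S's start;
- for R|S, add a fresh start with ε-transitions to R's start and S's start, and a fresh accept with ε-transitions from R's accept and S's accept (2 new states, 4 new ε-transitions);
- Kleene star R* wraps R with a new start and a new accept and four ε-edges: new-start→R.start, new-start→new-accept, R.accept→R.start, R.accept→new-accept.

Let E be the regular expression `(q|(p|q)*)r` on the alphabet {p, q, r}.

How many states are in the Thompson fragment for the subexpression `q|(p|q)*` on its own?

12

Fragment for `q|(p|q)*`:
Each of the 3 symbol leaves contributes a 2-state fragment.
  p|q → 6 states
  (p|q)* → 8 states
  q|(p|q)* → 12 states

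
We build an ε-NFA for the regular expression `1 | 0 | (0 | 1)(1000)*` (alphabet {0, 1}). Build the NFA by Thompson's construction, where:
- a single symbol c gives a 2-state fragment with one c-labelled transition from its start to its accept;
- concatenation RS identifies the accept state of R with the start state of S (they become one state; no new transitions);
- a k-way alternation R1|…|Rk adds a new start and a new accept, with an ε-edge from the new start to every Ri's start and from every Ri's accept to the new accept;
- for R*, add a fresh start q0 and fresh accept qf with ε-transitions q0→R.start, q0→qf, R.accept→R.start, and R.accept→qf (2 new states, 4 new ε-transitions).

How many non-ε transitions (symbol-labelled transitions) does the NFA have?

8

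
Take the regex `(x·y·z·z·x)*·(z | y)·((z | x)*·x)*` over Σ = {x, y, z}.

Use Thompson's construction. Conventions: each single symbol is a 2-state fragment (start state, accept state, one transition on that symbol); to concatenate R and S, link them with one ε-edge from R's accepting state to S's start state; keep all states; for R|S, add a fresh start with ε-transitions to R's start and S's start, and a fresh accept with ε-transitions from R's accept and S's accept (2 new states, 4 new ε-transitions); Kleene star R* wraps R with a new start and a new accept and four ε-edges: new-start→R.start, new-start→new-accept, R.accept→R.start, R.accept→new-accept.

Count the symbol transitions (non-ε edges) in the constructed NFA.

10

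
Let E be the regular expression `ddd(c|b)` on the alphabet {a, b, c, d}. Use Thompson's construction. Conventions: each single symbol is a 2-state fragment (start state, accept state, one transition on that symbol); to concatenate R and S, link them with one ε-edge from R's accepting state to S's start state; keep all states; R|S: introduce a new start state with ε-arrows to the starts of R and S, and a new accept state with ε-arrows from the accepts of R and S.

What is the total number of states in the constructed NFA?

Recursing over subexpressions:
Each of the 5 symbol leaves contributes a 2-state fragment.
  c|b → 6 states
  ddd(c|b) → 12 states

12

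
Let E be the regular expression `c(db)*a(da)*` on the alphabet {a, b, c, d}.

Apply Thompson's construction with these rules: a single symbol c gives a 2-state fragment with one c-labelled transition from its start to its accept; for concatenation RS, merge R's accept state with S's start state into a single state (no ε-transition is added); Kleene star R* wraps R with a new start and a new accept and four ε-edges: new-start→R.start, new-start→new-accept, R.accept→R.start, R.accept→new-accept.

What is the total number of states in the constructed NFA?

11

Recursing over subexpressions:
Each of the 6 symbol leaves contributes a 2-state fragment.
  db → 3 states
  (db)* → 5 states
  da → 3 states
  (da)* → 5 states
  c(db)*a(da)* → 11 states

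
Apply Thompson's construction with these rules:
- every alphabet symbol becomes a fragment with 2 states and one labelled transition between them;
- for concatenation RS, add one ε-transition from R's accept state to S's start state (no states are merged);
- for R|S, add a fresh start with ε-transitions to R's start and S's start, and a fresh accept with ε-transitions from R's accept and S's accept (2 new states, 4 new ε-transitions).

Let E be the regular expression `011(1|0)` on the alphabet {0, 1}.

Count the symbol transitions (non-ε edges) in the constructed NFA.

5

Recursing over subexpressions:
Each of the 5 symbol leaves contributes exactly 1 symbol transition.
  1|0 : 2 symbol transitions
  011(1|0) : 5 symbol transitions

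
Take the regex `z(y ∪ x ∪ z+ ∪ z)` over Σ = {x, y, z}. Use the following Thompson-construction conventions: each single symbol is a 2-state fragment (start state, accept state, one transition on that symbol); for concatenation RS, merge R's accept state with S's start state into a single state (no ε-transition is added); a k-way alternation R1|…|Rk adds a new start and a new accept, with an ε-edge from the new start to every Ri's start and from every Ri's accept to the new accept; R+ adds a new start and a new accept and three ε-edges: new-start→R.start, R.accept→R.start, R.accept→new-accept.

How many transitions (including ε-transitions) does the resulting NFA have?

16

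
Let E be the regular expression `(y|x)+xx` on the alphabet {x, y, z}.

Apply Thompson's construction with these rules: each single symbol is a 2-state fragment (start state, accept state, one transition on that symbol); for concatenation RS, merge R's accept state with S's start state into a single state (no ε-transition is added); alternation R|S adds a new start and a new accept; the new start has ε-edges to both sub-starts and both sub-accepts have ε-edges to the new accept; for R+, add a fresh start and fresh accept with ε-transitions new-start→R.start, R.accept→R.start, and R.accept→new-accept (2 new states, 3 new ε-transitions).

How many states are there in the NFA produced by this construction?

Bottom-up over the parse tree:
Each of the 4 symbol leaves contributes a 2-state fragment.
  y|x — 6 states
  (y|x)+ — 8 states
  (y|x)+xx — 10 states

10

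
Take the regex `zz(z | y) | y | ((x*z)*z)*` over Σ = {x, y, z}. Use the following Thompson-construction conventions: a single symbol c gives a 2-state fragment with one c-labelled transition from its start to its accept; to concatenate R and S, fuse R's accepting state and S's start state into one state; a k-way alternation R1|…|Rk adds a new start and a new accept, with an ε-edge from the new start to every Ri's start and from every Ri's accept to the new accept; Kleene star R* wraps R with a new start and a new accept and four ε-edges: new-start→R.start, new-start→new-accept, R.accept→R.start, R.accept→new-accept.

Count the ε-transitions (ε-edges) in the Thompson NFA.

Bottom-up over the parse tree:
Each of the 8 symbol leaves contributes 0 ε-transitions.
  z | y → 4 ε-transitions
  zz(z | y) → 4 ε-transitions
  x* → 4 ε-transitions
  x*z → 4 ε-transitions
  (x*z)* → 8 ε-transitions
  (x*z)*z → 8 ε-transitions
  ((x*z)*z)* → 12 ε-transitions
  zz(z | y) | y | ((x*z)*z)* → 22 ε-transitions

22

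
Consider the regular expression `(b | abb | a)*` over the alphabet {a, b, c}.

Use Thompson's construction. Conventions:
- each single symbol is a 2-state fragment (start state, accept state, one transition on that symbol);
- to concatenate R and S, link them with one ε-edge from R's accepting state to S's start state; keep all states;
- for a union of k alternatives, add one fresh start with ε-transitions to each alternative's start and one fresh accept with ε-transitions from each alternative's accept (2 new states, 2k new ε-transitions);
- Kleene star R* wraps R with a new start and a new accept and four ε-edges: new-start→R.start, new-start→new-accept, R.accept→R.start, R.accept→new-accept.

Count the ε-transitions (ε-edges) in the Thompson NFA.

Recursing over subexpressions:
Each of the 5 symbol leaves contributes 0 ε-transitions.
  abb = 2 ε-transitions
  b | abb | a = 8 ε-transitions
  (b | abb | a)* = 12 ε-transitions

12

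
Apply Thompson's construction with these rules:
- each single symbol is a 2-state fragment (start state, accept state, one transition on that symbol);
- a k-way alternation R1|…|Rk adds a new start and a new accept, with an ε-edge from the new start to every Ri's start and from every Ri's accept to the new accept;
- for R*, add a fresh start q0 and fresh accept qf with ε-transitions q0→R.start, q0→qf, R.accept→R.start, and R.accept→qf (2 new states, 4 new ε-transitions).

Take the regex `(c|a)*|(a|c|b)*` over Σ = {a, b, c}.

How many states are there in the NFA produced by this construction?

By structural recursion:
Each of the 5 symbol leaves contributes a 2-state fragment.
  c|a → 6 states
  (c|a)* → 8 states
  a|c|b → 8 states
  (a|c|b)* → 10 states
  (c|a)*|(a|c|b)* → 20 states

20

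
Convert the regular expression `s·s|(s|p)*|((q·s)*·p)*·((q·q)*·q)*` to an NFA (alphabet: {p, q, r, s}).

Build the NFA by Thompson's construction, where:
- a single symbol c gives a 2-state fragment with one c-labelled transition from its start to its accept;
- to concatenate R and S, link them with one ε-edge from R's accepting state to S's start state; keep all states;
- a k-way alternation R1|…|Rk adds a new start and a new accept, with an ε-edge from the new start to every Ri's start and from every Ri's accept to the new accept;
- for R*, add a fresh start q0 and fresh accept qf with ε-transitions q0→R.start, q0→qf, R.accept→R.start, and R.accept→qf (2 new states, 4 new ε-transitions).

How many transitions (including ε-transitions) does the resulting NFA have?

46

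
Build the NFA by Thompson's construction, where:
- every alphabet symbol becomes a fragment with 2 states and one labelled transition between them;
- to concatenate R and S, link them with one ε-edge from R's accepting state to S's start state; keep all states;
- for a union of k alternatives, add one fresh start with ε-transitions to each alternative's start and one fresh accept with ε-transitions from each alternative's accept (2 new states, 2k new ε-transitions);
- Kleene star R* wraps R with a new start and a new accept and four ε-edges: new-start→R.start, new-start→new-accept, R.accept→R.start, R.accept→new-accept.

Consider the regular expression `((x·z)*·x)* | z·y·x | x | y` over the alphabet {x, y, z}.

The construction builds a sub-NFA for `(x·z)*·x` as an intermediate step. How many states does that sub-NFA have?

Fragment for `(x·z)*·x`:
Each of the 3 symbol leaves contributes a 2-state fragment.
  x·z → 4 states
  (x·z)* → 6 states
  (x·z)*·x → 8 states

8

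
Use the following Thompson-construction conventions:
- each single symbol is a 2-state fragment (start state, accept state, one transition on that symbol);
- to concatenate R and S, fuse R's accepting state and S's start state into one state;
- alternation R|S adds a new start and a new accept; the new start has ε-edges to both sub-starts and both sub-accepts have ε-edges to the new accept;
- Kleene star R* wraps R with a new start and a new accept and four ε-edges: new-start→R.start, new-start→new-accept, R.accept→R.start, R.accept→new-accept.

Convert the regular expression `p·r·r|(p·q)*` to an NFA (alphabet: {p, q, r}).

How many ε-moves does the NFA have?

Per subexpression:
Each of the 5 symbol leaves contributes 0 ε-transitions.
  p·r·r → 0 ε-transitions
  p·q → 0 ε-transitions
  (p·q)* → 4 ε-transitions
  p·r·r|(p·q)* → 8 ε-transitions

8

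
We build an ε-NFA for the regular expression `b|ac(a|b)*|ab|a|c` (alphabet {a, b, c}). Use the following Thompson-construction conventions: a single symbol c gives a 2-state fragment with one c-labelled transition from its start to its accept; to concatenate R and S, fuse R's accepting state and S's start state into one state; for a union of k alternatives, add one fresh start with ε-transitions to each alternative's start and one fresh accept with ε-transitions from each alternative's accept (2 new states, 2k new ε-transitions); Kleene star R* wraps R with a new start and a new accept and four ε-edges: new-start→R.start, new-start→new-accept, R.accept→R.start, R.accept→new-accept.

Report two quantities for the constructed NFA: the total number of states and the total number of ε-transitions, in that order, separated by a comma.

21, 18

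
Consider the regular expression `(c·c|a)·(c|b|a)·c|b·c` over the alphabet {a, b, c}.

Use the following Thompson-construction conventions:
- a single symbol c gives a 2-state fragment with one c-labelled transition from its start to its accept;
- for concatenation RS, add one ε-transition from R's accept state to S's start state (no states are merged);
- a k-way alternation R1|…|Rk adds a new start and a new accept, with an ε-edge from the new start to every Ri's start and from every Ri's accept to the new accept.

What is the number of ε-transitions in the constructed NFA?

18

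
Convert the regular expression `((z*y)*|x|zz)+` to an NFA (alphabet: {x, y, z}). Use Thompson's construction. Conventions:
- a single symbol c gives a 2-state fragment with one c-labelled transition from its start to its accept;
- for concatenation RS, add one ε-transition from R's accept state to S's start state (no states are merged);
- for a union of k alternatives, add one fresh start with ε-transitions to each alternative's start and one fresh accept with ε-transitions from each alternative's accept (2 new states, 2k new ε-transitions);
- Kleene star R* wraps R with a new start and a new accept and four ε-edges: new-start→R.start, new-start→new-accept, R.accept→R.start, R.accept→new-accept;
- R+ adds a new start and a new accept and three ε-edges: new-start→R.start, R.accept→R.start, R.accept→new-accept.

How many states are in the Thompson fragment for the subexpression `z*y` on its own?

Fragment for `z*y`:
Each of the 2 symbol leaves contributes a 2-state fragment.
  z* — 4 states
  z*y — 6 states

6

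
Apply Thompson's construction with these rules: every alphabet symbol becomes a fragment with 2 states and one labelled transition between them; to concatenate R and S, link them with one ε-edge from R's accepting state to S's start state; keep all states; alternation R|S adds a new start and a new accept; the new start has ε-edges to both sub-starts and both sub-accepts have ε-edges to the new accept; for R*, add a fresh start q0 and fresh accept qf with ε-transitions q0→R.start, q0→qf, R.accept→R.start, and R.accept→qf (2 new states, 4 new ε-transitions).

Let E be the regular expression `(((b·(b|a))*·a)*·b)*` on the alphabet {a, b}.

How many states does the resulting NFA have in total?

Per subexpression:
Each of the 5 symbol leaves contributes a 2-state fragment.
  b|a → 6 states
  b·(b|a) → 8 states
  (b·(b|a))* → 10 states
  (b·(b|a))*·a → 12 states
  ((b·(b|a))*·a)* → 14 states
  ((b·(b|a))*·a)*·b → 16 states
  (((b·(b|a))*·a)*·b)* → 18 states

18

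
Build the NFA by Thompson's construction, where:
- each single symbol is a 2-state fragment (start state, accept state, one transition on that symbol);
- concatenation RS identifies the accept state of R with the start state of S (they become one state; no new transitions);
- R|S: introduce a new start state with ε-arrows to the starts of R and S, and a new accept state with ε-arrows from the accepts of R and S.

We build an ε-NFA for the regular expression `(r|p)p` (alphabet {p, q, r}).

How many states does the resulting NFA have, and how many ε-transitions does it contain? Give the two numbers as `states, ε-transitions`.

Bottom-up over the parse tree:
Each of the 3 symbol leaves contributes 2 states and 0 ε-transitions.
  r|p — 6 states, 4 ε-transitions
  (r|p)p — 7 states, 4 ε-transitions

7, 4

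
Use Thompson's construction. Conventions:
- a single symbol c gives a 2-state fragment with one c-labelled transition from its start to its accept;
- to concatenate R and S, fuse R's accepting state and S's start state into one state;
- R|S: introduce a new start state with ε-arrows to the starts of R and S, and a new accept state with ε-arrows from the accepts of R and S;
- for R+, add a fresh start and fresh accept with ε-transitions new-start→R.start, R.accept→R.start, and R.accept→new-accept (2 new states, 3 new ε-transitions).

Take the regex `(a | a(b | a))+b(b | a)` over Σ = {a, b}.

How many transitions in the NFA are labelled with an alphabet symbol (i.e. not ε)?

By structural recursion:
Each of the 7 symbol leaves contributes exactly 1 symbol transition.
  b | a → 2 symbol transitions
  a(b | a) → 3 symbol transitions
  a | a(b | a) → 4 symbol transitions
  (a | a(b | a))+ → 4 symbol transitions
  b | a → 2 symbol transitions
  (a | a(b | a))+b(b | a) → 7 symbol transitions

7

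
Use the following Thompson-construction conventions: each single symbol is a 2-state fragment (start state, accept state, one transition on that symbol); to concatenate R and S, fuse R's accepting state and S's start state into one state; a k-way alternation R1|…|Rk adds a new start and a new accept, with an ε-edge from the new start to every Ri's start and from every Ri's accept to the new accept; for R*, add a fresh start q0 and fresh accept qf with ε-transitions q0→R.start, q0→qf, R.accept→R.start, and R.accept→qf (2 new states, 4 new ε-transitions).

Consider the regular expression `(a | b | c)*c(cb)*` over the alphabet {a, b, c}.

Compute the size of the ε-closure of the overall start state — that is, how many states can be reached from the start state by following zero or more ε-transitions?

6

Compute the ε-closure size of each fragment's start state recursively; a symbol fragment's start has no outgoing ε-edge, so its closure is just itself (size 1).
  a | b | c — C = 1 + 1 + 1 + 1 = 4 (the new accept is not ε-reachable since no branch accepts ε)
  (a | b | c)* — the star's fresh start ε-reaches both the body's start and the fresh accept: C = 2 + 4 = 6
  cb — same as the first factor's closure: C = 1
  (cb)* — C = 1 (new start) + 1 (body) + 1 (new accept) = 3
  (a | b | c)*c(cb)* — C = 6 + (1−1) = 6 (closure spills across the concat boundary because the left factor accepts ε)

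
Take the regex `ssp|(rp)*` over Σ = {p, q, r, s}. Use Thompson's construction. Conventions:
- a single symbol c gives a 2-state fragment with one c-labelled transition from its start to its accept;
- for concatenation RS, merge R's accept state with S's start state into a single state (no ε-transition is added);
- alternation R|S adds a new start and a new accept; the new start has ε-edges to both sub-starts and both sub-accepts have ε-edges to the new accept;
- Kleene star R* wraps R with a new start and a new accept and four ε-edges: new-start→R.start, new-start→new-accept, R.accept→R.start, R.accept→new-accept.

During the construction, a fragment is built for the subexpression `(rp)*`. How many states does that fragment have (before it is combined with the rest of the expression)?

5

Fragment for `(rp)*`:
Each of the 2 symbol leaves contributes a 2-state fragment.
  rp → 3 states
  (rp)* → 5 states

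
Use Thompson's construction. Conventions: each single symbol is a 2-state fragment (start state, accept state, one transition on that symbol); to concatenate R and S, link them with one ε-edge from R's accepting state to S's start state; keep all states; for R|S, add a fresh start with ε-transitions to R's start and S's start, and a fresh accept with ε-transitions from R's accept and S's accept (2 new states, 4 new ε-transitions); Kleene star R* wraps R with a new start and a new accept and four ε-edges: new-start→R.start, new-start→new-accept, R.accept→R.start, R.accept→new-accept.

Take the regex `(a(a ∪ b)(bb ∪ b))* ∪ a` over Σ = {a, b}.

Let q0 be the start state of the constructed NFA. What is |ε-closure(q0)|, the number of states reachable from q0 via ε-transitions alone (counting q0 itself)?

6

Work bottom-up. For each fragment F, track |ε-closure(F.start)| and whether F's accept lies in that closure (i.e. whether F accepts ε). A single-symbol fragment has closure size 1 and does not accept ε.
  a ∪ b : new start ε-reaches every alternative's start; none of them accept ε, so the new accept is not reached: C = 1 + 1 + 1 = 3
  bb : same as the first factor's closure: C = 1
  bb ∪ b : C = 1 + 1 + 1 = 3 (the new accept is not ε-reachable since no branch accepts ε)
  a(a ∪ b)(bb ∪ b) : same as the first factor's closure: C = 1
  (a(a ∪ b)(bb ∪ b))* : new start has ε-edges to the inner start and to the new accept, so C = 2 + 1 = 3
  (a(a ∪ b)(bb ∪ b))* ∪ a : C = 1 (new start) + (3 + 1) + 1 (new accept, since some branch ε-reaches its own accept) = 6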